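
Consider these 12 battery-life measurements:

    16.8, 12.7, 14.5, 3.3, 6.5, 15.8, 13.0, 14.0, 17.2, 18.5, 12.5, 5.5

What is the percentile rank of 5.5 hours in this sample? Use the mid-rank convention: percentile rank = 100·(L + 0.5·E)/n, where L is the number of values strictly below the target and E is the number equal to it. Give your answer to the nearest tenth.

12.5

Sorted: 3.3, 5.5, 6.5, 12.5, 12.7, 13.0, 14.0, 14.5, 15.8, 16.8, 17.2, 18.5.
Count below 5.5: L = 1; count equal: E = 1; n = 12.
Percentile rank = 100·(1 + 0.5·1)/12 = 100·1.5/12 = 12.5.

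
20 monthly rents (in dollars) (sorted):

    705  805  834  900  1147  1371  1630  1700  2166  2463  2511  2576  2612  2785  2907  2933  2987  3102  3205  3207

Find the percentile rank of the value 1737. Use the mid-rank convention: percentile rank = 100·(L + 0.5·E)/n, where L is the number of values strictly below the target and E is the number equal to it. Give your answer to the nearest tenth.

40.0

Count below 1737: L = 8; count equal: E = 0; n = 20.
Percentile rank = 100·(8 + 0.5·0)/20 = 100·8/20 = 40.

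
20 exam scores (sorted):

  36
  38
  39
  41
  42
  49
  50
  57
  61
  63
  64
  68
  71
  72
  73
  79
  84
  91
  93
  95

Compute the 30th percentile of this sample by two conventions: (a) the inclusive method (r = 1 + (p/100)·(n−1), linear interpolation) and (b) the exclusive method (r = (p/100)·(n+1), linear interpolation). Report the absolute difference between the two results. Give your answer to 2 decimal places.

n = 20.
(a) r = 6.7; between ranks 6 (49) and 7 (50): 49.7.
(b) r = 6.3; between ranks 6 (49) and 7 (50): 49.3.
|49.7 − 49.3| = 0.4.

0.40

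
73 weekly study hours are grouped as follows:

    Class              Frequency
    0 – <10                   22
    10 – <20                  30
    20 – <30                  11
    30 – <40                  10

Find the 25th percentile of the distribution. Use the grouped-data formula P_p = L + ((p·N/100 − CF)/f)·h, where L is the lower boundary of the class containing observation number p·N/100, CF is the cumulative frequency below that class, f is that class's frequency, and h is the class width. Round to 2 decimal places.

8.30

N = 73; target position k = 25/100 · 73 = 18.25.
Cumulative frequencies: 22, 52, 63, 73.
Observation 18.25 falls in the class 0 – <10.
L = 0, CF = 0, f = 22, h = 10.
P25 = 0 + ((18.25 − 0)/22)·10 = 0 + 8.29545 = 8.29545.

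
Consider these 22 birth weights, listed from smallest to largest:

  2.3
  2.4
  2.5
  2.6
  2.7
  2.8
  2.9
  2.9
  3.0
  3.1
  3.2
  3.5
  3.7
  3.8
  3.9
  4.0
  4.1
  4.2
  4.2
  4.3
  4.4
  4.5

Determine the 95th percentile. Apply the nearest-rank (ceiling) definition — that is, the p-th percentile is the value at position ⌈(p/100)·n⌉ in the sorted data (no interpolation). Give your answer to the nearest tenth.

4.4

n = 22.
Position = ⌈95/100 · 22⌉ = ⌈20.9⌉ = 21.
The value at rank 21 is 4.4.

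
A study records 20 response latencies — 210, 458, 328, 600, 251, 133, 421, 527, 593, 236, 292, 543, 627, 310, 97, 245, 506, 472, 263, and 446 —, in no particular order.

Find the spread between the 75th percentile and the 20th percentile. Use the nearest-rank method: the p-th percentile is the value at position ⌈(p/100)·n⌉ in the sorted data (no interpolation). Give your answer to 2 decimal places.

Sorted: 97, 133, 210, 236, 245, 251, 263, 292, 310, 328, 421, 446, 458, 472, 506, 527, 543, 593, 600, 627.
n = 20.
P20: rank ⌈20/100·20⌉ = 4 → 236.
P75: rank ⌈75/100·20⌉ = 15 → 506.
Difference: 506 − 236 = 270.

270.00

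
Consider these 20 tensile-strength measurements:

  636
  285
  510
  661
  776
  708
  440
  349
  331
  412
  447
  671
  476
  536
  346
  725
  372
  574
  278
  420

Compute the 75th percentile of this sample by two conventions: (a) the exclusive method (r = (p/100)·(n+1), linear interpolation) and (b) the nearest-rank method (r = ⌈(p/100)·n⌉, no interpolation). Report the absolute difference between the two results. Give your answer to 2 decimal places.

Sorted: 278, 285, 331, 346, 349, 372, 412, 420, 440, 447, 476, 510, 536, 574, 636, 661, 671, 708, 725, 776.
n = 20.
(a) r = 15.75; between ranks 15 (636) and 16 (661): 654.75.
(b) the nearest-rank method: rank 15 → 636.
|654.75 − 636| = 18.75.

18.75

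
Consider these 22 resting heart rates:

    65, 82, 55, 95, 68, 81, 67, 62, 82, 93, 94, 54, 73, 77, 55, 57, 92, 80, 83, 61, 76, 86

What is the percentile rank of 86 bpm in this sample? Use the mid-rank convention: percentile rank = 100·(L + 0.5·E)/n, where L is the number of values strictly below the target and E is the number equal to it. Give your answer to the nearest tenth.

79.5

Sorted: 54, 55, 55, 57, 61, 62, 65, 67, 68, 73, 76, 77, 80, 81, 82, 82, 83, 86, 92, 93, 94, 95.
Count below 86: L = 17; count equal: E = 1; n = 22.
Percentile rank = 100·(17 + 0.5·1)/22 = 100·17.5/22 = 79.55.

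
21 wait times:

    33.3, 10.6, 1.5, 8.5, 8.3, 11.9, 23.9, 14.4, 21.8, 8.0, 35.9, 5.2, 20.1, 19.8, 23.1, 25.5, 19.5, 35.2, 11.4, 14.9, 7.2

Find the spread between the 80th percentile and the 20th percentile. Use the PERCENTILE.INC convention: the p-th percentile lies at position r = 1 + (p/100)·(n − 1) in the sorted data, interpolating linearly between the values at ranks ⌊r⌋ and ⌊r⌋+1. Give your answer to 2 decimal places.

Sorted: 1.5, 5.2, 7.2, 8.0, 8.3, 8.5, 10.6, 11.4, 11.9, 14.4, 14.9, 19.5, 19.8, 20.1, 21.8, 23.1, 23.9, 25.5, 33.3, 35.2, 35.9.
n = 21.
P20: r = 5 (integer) → 8.3.
P80: r = 17 (integer) → 23.9.
Difference: 23.9 − 8.3 = 15.6.

15.60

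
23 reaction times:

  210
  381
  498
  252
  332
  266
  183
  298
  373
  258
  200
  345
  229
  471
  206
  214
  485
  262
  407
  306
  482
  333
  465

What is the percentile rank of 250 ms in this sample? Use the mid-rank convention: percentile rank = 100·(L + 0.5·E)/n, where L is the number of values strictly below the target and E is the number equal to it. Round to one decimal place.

26.1

Sorted: 183, 200, 206, 210, 214, 229, 252, 258, 262, 266, 298, 306, 332, 333, 345, 373, 381, 407, 465, 471, 482, 485, 498.
Count below 250: L = 6; count equal: E = 0; n = 23.
Percentile rank = 100·(6 + 0.5·0)/23 = 100·6/23 = 26.09.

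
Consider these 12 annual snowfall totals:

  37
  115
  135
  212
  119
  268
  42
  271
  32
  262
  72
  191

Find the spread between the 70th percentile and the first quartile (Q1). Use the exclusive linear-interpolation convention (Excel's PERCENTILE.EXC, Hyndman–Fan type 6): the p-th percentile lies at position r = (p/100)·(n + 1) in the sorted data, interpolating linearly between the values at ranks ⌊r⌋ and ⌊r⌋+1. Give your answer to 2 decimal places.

167.50

Sorted: 32, 37, 42, 72, 115, 119, 135, 191, 212, 262, 268, 271.
n = 12.
P25: r = 3.25; ranks 3–4 are 42, 72; interpolating gives 49.5.
P70: r = 9.1; ranks 9–10 are 212, 262; interpolating gives 217.
Difference: 217 − 49.5 = 167.5.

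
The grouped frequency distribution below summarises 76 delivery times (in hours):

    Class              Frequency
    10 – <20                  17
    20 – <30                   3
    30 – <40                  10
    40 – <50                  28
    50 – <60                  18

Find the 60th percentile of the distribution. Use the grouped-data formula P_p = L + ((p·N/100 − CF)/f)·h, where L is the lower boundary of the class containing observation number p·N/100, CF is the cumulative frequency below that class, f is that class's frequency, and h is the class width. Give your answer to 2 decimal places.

45.57

N = 76; target position k = 60/100 · 76 = 45.6.
Cumulative frequencies: 17, 20, 30, 58, 76.
Observation 45.6 falls in the class 40 – <50.
L = 40, CF = 30, f = 28, h = 10.
P60 = 40 + ((45.6 − 30)/28)·10 = 40 + 5.57143 = 45.5714.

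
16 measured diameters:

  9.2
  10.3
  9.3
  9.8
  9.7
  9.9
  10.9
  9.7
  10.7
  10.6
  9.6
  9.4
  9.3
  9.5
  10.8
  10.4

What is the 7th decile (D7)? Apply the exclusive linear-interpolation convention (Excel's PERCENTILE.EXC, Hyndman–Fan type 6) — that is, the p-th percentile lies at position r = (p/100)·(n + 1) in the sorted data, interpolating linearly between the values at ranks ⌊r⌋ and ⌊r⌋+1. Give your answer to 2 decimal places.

Sorted: 9.2, 9.3, 9.3, 9.4, 9.5, 9.6, 9.7, 9.7, 9.8, 9.9, 10.3, 10.4, 10.6, 10.7, 10.8, 10.9.
n = 16.
r = (70/100)·(16 + 1) = 11.9.
Rank 11 is 10.3 and rank 12 is 10.4.
Interpolate: 10.3 + 0.9·(10.4 − 10.3) = 10.3 + 0.9·0.1 = 10.39.

10.39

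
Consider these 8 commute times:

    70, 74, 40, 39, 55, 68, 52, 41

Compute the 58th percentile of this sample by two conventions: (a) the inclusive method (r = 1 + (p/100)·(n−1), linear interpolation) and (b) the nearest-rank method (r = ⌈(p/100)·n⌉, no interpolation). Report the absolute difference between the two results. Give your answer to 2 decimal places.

Sorted: 39, 40, 41, 52, 55, 68, 70, 74.
n = 8.
(a) r = 5.06; between ranks 5 (55) and 6 (68): 55.78.
(b) the nearest-rank method: rank 5 → 55.
|55.78 − 55| = 0.78.

0.78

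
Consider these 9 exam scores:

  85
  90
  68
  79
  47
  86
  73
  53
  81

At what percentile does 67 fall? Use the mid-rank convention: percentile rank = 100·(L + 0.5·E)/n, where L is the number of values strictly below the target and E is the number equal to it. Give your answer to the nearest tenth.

Sorted: 47, 53, 68, 73, 79, 81, 85, 86, 90.
Count below 67: L = 2; count equal: E = 0; n = 9.
Percentile rank = 100·(2 + 0.5·0)/9 = 100·2/9 = 22.22.

22.2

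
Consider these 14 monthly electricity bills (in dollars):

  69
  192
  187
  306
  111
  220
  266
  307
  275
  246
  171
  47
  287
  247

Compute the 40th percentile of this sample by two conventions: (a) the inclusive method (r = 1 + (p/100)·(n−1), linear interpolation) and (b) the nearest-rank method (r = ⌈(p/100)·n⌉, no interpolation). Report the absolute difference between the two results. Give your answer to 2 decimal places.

5.60

Sorted: 47, 69, 111, 171, 187, 192, 220, 246, 247, 266, 275, 287, 306, 307.
n = 14.
(a) r = 6.2; between ranks 6 (192) and 7 (220): 197.6.
(b) the nearest-rank method: rank 6 → 192.
|197.6 − 192| = 5.6.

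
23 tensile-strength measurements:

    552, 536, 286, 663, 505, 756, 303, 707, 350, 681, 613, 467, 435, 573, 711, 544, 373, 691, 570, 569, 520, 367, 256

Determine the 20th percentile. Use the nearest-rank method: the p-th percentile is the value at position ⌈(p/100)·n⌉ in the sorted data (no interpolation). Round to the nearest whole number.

367

Sorted: 256, 286, 303, 350, 367, 373, 435, 467, 505, 520, 536, 544, 552, 569, 570, 573, 613, 663, 681, 691, 707, 711, 756.
n = 23.
Position = ⌈20/100 · 23⌉ = ⌈4.6⌉ = 5.
The value at rank 5 is 367.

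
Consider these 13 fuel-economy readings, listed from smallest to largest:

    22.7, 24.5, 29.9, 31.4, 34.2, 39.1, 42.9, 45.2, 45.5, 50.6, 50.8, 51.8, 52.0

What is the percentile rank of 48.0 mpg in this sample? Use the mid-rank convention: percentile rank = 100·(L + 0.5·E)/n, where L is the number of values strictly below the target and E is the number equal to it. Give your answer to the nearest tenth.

Count below 48.0: L = 9; count equal: E = 0; n = 13.
Percentile rank = 100·(9 + 0.5·0)/13 = 100·9/13 = 69.23.

69.2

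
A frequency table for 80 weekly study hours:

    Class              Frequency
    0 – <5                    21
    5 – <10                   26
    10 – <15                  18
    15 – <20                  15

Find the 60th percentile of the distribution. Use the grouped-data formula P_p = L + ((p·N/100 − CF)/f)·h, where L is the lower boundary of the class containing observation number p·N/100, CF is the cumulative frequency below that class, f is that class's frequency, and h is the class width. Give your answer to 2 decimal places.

10.28

N = 80; target position k = 60/100 · 80 = 48.
Cumulative frequencies: 21, 47, 65, 80.
Observation 48 falls in the class 10 – <15.
L = 10, CF = 47, f = 18, h = 5.
P60 = 10 + ((48 − 47)/18)·5 = 10 + 0.277778 = 10.2778.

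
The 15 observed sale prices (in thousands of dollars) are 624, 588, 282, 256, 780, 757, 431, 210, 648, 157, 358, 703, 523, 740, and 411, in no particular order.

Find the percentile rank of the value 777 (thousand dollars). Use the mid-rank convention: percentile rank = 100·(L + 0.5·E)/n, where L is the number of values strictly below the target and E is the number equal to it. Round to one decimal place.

93.3

Sorted: 157, 210, 256, 282, 358, 411, 431, 523, 588, 624, 648, 703, 740, 757, 780.
Count below 777: L = 14; count equal: E = 0; n = 15.
Percentile rank = 100·(14 + 0.5·0)/15 = 100·14/15 = 93.33.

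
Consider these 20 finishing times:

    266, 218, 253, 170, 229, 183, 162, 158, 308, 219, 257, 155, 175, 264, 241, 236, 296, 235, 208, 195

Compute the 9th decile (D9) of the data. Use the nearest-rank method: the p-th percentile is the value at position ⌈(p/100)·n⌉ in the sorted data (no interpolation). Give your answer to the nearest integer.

266

Sorted: 155, 158, 162, 170, 175, 183, 195, 208, 218, 219, 229, 235, 236, 241, 253, 257, 264, 266, 296, 308.
n = 20.
Position = ⌈90/100 · 20⌉ = ⌈18⌉ = 18.
The value at rank 18 is 266.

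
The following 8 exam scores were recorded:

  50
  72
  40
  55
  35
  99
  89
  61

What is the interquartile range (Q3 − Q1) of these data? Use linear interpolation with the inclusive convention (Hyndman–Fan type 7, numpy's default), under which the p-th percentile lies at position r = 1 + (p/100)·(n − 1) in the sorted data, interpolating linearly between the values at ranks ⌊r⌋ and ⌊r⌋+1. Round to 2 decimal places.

28.75

Sorted: 35, 40, 50, 55, 61, 72, 89, 99.
n = 8.
P25: r = 2.75; ranks 2–3 are 40, 50; interpolating gives 47.5.
P75: r = 6.25; ranks 6–7 are 72, 89; interpolating gives 76.25.
Difference: 76.25 − 47.5 = 28.75.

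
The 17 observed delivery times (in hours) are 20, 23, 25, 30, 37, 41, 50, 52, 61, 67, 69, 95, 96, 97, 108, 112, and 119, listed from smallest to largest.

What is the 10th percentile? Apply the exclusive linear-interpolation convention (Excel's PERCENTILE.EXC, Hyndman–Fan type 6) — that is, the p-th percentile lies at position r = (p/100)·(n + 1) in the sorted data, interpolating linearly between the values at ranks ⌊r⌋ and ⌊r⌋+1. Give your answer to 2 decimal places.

n = 17.
r = (10/100)·(17 + 1) = 1.8.
Rank 1 is 20 and rank 2 is 23.
Interpolate: 20 + 0.8·(23 − 20) = 20 + 0.8·3 = 22.4.

22.40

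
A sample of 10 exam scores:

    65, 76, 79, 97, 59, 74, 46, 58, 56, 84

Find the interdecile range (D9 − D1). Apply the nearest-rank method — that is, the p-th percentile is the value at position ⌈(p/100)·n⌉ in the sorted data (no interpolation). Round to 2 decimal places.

Sorted: 46, 56, 58, 59, 65, 74, 76, 79, 84, 97.
n = 10.
P10: rank ⌈10/100·10⌉ = 1 → 46.
P90: rank ⌈90/100·10⌉ = 9 → 84.
Difference: 84 − 46 = 38.

38.00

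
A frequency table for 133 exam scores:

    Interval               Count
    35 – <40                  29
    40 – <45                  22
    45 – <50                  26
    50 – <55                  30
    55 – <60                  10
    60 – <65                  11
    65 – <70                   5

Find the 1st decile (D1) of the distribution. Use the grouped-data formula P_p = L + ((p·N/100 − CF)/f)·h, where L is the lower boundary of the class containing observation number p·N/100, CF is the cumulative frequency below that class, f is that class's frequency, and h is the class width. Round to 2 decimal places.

37.29

N = 133; target position k = 10/100 · 133 = 13.3.
Cumulative frequencies: 29, 51, 77, 107, 117, 128, 133.
Observation 13.3 falls in the class 35 – <40.
L = 35, CF = 0, f = 29, h = 5.
P10 = 35 + ((13.3 − 0)/29)·5 = 35 + 2.2931 = 37.2931.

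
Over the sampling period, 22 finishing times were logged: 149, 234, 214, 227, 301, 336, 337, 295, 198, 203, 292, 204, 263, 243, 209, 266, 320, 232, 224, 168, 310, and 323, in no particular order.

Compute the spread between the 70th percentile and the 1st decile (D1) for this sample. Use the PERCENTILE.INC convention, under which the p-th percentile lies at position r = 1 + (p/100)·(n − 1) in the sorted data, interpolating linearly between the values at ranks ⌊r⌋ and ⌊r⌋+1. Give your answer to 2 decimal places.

95.60

Sorted: 149, 168, 198, 203, 204, 209, 214, 224, 227, 232, 234, 243, 263, 266, 292, 295, 301, 310, 320, 323, 336, 337.
n = 22.
P10: r = 3.1; ranks 3–4 are 198, 203; interpolating gives 198.5.
P70: r = 15.7; ranks 15–16 are 292, 295; interpolating gives 294.1.
Difference: 294.1 − 198.5 = 95.6.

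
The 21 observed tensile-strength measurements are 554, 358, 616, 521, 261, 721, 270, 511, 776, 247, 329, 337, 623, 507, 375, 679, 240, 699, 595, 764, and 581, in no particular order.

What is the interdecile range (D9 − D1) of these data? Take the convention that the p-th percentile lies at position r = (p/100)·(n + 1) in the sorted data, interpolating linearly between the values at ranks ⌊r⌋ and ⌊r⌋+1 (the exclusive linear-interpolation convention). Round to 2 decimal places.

505.60

Sorted: 240, 247, 261, 270, 329, 337, 358, 375, 507, 511, 521, 554, 581, 595, 616, 623, 679, 699, 721, 764, 776.
n = 21.
P10: r = 2.2; ranks 2–3 are 247, 261; interpolating gives 249.8.
P90: r = 19.8; ranks 19–20 are 721, 764; interpolating gives 755.4.
Difference: 755.4 − 249.8 = 505.6.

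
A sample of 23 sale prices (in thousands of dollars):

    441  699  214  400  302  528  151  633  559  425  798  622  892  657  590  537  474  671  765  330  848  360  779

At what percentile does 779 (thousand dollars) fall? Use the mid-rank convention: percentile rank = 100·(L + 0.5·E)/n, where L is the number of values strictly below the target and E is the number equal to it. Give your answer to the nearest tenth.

84.8

Sorted: 151, 214, 302, 330, 360, 400, 425, 441, 474, 528, 537, 559, 590, 622, 633, 657, 671, 699, 765, 779, 798, 848, 892.
Count below 779: L = 19; count equal: E = 1; n = 23.
Percentile rank = 100·(19 + 0.5·1)/23 = 100·19.5/23 = 84.78.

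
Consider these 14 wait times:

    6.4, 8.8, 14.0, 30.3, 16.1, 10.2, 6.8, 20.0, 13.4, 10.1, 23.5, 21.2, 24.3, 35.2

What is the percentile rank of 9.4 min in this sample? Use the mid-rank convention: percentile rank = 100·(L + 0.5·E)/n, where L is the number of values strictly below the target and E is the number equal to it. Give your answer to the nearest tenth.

21.4

Sorted: 6.4, 6.8, 8.8, 10.1, 10.2, 13.4, 14.0, 16.1, 20.0, 21.2, 23.5, 24.3, 30.3, 35.2.
Count below 9.4: L = 3; count equal: E = 0; n = 14.
Percentile rank = 100·(3 + 0.5·0)/14 = 100·3/14 = 21.43.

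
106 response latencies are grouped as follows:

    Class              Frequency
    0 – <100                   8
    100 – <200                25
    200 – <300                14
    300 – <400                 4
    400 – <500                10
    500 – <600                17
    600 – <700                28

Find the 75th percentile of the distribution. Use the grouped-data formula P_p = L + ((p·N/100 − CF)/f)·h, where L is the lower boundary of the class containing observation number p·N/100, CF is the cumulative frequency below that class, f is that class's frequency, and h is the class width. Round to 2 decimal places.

605.36

N = 106; target position k = 75/100 · 106 = 79.5.
Cumulative frequencies: 8, 33, 47, 51, 61, 78, 106.
Observation 79.5 falls in the class 600 – <700.
L = 600, CF = 78, f = 28, h = 100.
P75 = 600 + ((79.5 − 78)/28)·100 = 600 + 5.35714 = 605.357.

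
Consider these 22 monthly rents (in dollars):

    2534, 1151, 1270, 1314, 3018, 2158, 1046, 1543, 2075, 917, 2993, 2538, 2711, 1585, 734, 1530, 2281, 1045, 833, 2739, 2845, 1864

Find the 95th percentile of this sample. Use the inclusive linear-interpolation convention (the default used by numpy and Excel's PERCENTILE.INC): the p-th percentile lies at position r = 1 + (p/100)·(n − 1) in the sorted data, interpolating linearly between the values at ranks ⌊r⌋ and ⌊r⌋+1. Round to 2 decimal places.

Sorted: 734, 833, 917, 1045, 1046, 1151, 1270, 1314, 1530, 1543, 1585, 1864, 2075, 2158, 2281, 2534, 2538, 2711, 2739, 2845, 2993, 3018.
n = 22.
r = 1 + (95/100)·(22 − 1) = 1 + 19.95 = 20.95.
Rank 20 is 2845 and rank 21 is 2993.
Interpolate: 2845 + 0.95·(2993 − 2845) = 2845 + 0.95·148 = 2985.6.

2985.60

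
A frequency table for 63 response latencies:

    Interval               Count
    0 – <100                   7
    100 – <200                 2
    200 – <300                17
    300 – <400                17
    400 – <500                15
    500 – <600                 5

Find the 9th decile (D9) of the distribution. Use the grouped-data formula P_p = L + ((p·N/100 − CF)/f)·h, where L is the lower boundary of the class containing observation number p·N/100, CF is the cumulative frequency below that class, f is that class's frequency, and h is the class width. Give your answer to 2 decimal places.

491.33

N = 63; target position k = 90/100 · 63 = 56.7.
Cumulative frequencies: 7, 9, 26, 43, 58, 63.
Observation 56.7 falls in the class 400 – <500.
L = 400, CF = 43, f = 15, h = 100.
P90 = 400 + ((56.7 − 43)/15)·100 = 400 + 91.3333 = 491.333.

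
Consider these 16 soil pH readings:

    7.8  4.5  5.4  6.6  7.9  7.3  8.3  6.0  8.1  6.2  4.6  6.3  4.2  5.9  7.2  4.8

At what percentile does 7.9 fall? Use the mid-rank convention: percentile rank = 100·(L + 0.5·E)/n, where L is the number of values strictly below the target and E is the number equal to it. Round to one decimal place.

Sorted: 4.2, 4.5, 4.6, 4.8, 5.4, 5.9, 6.0, 6.2, 6.3, 6.6, 7.2, 7.3, 7.8, 7.9, 8.1, 8.3.
Count below 7.9: L = 13; count equal: E = 1; n = 16.
Percentile rank = 100·(13 + 0.5·1)/16 = 100·13.5/16 = 84.38.

84.4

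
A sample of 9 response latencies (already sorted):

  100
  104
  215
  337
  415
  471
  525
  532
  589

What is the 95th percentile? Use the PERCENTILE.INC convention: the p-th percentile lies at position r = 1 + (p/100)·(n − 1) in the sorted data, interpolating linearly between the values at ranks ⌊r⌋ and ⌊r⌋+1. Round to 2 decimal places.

n = 9.
r = 1 + (95/100)·(9 − 1) = 1 + 7.6 = 8.6.
Rank 8 is 532 and rank 9 is 589.
Interpolate: 532 + 0.6·(589 − 532) = 532 + 0.6·57 = 566.2.

566.20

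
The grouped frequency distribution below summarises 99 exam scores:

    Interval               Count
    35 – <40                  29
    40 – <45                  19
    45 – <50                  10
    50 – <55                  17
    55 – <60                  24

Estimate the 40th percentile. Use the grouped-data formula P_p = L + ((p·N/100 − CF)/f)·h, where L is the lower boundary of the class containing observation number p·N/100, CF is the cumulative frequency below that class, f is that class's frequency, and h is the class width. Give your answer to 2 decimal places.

42.79

N = 99; target position k = 40/100 · 99 = 39.6.
Cumulative frequencies: 29, 48, 58, 75, 99.
Observation 39.6 falls in the class 40 – <45.
L = 40, CF = 29, f = 19, h = 5.
P40 = 40 + ((39.6 − 29)/19)·5 = 40 + 2.78947 = 42.7895.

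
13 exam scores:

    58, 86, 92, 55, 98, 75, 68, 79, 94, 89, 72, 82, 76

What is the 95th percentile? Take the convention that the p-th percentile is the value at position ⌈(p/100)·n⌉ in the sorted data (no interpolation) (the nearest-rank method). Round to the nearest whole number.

Sorted: 55, 58, 68, 72, 75, 76, 79, 82, 86, 89, 92, 94, 98.
n = 13.
Position = ⌈95/100 · 13⌉ = ⌈12.35⌉ = 13.
The value at rank 13 is 98.

98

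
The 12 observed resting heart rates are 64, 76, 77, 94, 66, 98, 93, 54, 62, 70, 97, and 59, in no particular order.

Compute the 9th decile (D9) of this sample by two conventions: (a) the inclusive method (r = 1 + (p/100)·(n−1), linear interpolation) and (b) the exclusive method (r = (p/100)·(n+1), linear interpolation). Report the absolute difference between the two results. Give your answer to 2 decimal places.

Sorted: 54, 59, 62, 64, 66, 70, 76, 77, 93, 94, 97, 98.
n = 12.
(a) r = 10.9; between ranks 10 (94) and 11 (97): 96.7.
(b) r = 11.7; between ranks 11 (97) and 12 (98): 97.7.
|96.7 − 97.7| = 1.

1.00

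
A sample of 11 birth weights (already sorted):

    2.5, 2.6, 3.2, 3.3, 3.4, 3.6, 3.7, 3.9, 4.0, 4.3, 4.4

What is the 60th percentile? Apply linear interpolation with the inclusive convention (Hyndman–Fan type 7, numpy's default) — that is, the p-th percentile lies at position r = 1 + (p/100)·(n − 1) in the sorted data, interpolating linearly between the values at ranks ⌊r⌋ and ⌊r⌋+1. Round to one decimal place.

3.7

n = 11.
r = 1 + (60/100)·(11 − 1) = 1 + 6 = 7.
r is an integer, so P60 is the value at rank 7: 3.7.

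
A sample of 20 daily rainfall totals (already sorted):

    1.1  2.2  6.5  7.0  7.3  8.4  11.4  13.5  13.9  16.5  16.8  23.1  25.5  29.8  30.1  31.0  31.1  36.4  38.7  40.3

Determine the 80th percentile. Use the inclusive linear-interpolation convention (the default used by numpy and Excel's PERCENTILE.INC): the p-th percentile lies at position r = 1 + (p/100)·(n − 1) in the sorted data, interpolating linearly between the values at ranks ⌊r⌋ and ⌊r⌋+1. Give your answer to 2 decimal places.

n = 20.
r = 1 + (80/100)·(20 − 1) = 1 + 15.2 = 16.2.
Rank 16 is 31.0 and rank 17 is 31.1.
Interpolate: 31.0 + 0.2·(31.1 − 31.0) = 31.0 + 0.2·0.1 = 31.02.

31.02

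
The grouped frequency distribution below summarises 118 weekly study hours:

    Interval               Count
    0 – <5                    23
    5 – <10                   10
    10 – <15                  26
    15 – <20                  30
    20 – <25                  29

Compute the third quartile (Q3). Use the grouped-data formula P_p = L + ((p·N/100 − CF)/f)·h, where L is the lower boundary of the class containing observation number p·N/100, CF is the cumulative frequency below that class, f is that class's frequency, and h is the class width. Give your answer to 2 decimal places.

N = 118; target position k = 75/100 · 118 = 88.5.
Cumulative frequencies: 23, 33, 59, 89, 118.
Observation 88.5 falls in the class 15 – <20.
L = 15, CF = 59, f = 30, h = 5.
P75 = 15 + ((88.5 − 59)/30)·5 = 15 + 4.91667 = 19.9167.

19.92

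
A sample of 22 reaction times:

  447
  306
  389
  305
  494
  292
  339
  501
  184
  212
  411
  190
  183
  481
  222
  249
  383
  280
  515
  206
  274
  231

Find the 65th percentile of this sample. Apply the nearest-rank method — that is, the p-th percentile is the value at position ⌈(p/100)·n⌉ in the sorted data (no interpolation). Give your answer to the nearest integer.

383

Sorted: 183, 184, 190, 206, 212, 222, 231, 249, 274, 280, 292, 305, 306, 339, 383, 389, 411, 447, 481, 494, 501, 515.
n = 22.
Position = ⌈65/100 · 22⌉ = ⌈14.3⌉ = 15.
The value at rank 15 is 383.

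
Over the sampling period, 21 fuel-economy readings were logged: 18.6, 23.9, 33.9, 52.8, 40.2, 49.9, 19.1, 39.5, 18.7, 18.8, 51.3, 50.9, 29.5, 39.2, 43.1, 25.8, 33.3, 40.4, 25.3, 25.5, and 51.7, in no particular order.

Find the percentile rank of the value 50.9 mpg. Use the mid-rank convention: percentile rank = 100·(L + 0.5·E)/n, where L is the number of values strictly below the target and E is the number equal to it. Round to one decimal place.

83.3

Sorted: 18.6, 18.7, 18.8, 19.1, 23.9, 25.3, 25.5, 25.8, 29.5, 33.3, 33.9, 39.2, 39.5, 40.2, 40.4, 43.1, 49.9, 50.9, 51.3, 51.7, 52.8.
Count below 50.9: L = 17; count equal: E = 1; n = 21.
Percentile rank = 100·(17 + 0.5·1)/21 = 100·17.5/21 = 83.33.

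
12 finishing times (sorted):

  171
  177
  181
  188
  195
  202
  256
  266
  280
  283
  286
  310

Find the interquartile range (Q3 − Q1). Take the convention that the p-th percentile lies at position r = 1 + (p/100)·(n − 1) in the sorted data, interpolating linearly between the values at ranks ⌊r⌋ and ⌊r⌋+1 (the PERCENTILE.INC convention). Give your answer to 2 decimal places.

n = 12.
P25: r = 3.75; ranks 3–4 are 181, 188; interpolating gives 186.25.
P75: r = 9.25; ranks 9–10 are 280, 283; interpolating gives 280.75.
Difference: 280.75 − 186.25 = 94.5.

94.50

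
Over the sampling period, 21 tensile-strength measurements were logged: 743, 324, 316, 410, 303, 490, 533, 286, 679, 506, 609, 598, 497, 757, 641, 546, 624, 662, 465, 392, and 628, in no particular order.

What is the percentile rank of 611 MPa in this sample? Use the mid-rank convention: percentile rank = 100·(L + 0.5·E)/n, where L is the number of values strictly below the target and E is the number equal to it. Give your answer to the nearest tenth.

Sorted: 286, 303, 316, 324, 392, 410, 465, 490, 497, 506, 533, 546, 598, 609, 624, 628, 641, 662, 679, 743, 757.
Count below 611: L = 14; count equal: E = 0; n = 21.
Percentile rank = 100·(14 + 0.5·0)/21 = 100·14/21 = 66.67.

66.7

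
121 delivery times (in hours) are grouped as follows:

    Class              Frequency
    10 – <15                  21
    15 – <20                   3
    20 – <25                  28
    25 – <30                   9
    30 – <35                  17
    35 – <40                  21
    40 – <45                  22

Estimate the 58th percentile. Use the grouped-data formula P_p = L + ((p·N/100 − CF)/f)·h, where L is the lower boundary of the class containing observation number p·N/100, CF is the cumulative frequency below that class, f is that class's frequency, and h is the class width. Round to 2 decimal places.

N = 121; target position k = 58/100 · 121 = 70.18.
Cumulative frequencies: 21, 24, 52, 61, 78, 99, 121.
Observation 70.18 falls in the class 30 – <35.
L = 30, CF = 61, f = 17, h = 5.
P58 = 30 + ((70.18 − 61)/17)·5 = 30 + 2.7 = 32.7.

32.70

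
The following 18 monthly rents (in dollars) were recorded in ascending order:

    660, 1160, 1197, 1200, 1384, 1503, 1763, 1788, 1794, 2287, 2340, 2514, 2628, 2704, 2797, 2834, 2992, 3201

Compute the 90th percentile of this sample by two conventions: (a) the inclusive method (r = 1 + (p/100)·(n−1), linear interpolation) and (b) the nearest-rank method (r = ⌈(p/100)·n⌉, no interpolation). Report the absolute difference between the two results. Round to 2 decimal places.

n = 18.
(a) r = 16.3; between ranks 16 (2834) and 17 (2992): 2881.4.
(b) the nearest-rank method: rank 17 → 2992.
|2881.4 − 2992| = 110.6.

110.60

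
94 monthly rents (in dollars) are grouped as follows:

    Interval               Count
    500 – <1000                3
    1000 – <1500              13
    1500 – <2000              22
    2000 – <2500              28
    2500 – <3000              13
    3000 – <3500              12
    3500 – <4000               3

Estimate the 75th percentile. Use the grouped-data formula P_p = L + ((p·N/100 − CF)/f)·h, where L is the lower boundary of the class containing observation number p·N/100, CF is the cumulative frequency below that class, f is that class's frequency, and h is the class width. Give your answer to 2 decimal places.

2673.08

N = 94; target position k = 75/100 · 94 = 70.5.
Cumulative frequencies: 3, 16, 38, 66, 79, 91, 94.
Observation 70.5 falls in the class 2500 – <3000.
L = 2500, CF = 66, f = 13, h = 500.
P75 = 2500 + ((70.5 − 66)/13)·500 = 2500 + 173.077 = 2673.08.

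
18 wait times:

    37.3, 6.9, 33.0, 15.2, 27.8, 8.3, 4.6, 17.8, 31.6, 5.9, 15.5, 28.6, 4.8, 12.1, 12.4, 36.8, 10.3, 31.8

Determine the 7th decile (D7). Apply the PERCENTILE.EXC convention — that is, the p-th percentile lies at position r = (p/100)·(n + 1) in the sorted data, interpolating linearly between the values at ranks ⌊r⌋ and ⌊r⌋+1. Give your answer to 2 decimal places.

Sorted: 4.6, 4.8, 5.9, 6.9, 8.3, 10.3, 12.1, 12.4, 15.2, 15.5, 17.8, 27.8, 28.6, 31.6, 31.8, 33.0, 36.8, 37.3.
n = 18.
r = (70/100)·(18 + 1) = 13.3.
Rank 13 is 28.6 and rank 14 is 31.6.
Interpolate: 28.6 + 0.3·(31.6 − 28.6) = 28.6 + 0.3·3 = 29.5.

29.50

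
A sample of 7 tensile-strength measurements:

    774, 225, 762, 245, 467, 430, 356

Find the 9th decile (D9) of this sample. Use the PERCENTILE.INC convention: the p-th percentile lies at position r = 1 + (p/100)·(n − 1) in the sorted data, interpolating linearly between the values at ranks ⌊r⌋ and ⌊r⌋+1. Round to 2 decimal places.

766.80

Sorted: 225, 245, 356, 430, 467, 762, 774.
n = 7.
r = 1 + (90/100)·(7 − 1) = 1 + 5.4 = 6.4.
Rank 6 is 762 and rank 7 is 774.
Interpolate: 762 + 0.4·(774 − 762) = 762 + 0.4·12 = 766.8.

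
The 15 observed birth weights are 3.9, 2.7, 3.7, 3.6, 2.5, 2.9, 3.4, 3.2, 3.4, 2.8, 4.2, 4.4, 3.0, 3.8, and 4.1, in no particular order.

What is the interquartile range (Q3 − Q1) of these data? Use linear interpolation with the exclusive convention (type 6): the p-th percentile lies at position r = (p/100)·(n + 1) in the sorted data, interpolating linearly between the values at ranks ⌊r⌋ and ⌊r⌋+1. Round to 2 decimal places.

1.00

Sorted: 2.5, 2.7, 2.8, 2.9, 3.0, 3.2, 3.4, 3.4, 3.6, 3.7, 3.8, 3.9, 4.1, 4.2, 4.4.
n = 15.
P25: r = 4 (integer) → 2.9.
P75: r = 12 (integer) → 3.9.
Difference: 3.9 − 2.9 = 1.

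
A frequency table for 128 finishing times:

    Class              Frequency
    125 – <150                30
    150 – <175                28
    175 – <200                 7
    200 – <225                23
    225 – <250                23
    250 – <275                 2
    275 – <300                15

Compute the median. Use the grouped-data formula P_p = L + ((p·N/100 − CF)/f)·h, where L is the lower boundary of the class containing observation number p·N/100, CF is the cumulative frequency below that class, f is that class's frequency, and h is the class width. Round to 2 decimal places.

196.43

N = 128; target position k = 50/100 · 128 = 64.
Cumulative frequencies: 30, 58, 65, 88, 111, 113, 128.
Observation 64 falls in the class 175 – <200.
L = 175, CF = 58, f = 7, h = 25.
P50 = 175 + ((64 − 58)/7)·25 = 175 + 21.4286 = 196.429.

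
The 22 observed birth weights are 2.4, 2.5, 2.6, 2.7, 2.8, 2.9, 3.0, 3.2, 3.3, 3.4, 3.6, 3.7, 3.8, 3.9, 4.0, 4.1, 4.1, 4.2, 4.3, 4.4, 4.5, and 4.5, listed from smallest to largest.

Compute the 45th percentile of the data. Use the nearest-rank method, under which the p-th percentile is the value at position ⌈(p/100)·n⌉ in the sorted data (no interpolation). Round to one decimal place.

n = 22.
Position = ⌈45/100 · 22⌉ = ⌈9.9⌉ = 10.
The value at rank 10 is 3.4.

3.4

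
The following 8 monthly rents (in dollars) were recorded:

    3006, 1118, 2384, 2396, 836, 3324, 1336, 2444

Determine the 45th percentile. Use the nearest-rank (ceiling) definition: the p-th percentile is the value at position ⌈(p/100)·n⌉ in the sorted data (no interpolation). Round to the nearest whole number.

2384

Sorted: 836, 1118, 1336, 2384, 2396, 2444, 3006, 3324.
n = 8.
Position = ⌈45/100 · 8⌉ = ⌈3.6⌉ = 4.
The value at rank 4 is 2384.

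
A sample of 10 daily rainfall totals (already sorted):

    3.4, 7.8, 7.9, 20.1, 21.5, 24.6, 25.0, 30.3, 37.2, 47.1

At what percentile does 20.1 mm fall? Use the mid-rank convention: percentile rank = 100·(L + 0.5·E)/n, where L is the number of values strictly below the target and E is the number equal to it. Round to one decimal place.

Count below 20.1: L = 3; count equal: E = 1; n = 10.
Percentile rank = 100·(3 + 0.5·1)/10 = 100·3.5/10 = 35.

35.0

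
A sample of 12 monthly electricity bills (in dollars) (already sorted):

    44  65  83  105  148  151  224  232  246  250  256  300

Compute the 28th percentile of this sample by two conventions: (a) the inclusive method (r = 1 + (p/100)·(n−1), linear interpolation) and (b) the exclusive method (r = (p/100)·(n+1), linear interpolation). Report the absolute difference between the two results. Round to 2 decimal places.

11.36

n = 12.
(a) r = 4.08; between ranks 4 (105) and 5 (148): 108.44.
(b) r = 3.64; between ranks 3 (83) and 4 (105): 97.08.
|108.44 − 97.08| = 11.36.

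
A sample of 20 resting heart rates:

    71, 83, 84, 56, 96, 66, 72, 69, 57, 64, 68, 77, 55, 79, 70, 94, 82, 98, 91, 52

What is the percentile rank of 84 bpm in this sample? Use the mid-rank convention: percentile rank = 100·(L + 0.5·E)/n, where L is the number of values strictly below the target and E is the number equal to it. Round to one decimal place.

Sorted: 52, 55, 56, 57, 64, 66, 68, 69, 70, 71, 72, 77, 79, 82, 83, 84, 91, 94, 96, 98.
Count below 84: L = 15; count equal: E = 1; n = 20.
Percentile rank = 100·(15 + 0.5·1)/20 = 100·15.5/20 = 77.5.

77.5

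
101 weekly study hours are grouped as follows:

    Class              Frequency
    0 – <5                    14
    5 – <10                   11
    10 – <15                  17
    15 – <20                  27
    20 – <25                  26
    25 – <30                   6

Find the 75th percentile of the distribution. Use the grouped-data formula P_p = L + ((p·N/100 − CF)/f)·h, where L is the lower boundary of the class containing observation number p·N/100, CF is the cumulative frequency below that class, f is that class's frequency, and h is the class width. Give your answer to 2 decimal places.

21.30

N = 101; target position k = 75/100 · 101 = 75.75.
Cumulative frequencies: 14, 25, 42, 69, 95, 101.
Observation 75.75 falls in the class 20 – <25.
L = 20, CF = 69, f = 26, h = 5.
P75 = 20 + ((75.75 − 69)/26)·5 = 20 + 1.29808 = 21.2981.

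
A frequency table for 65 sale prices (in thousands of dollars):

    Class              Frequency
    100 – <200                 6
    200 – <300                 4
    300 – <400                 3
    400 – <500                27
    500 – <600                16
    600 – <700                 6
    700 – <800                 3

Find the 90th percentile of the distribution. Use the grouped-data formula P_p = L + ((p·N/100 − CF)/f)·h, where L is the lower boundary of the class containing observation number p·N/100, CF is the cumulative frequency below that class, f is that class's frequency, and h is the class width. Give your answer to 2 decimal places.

641.67

N = 65; target position k = 90/100 · 65 = 58.5.
Cumulative frequencies: 6, 10, 13, 40, 56, 62, 65.
Observation 58.5 falls in the class 600 – <700.
L = 600, CF = 56, f = 6, h = 100.
P90 = 600 + ((58.5 − 56)/6)·100 = 600 + 41.6667 = 641.667.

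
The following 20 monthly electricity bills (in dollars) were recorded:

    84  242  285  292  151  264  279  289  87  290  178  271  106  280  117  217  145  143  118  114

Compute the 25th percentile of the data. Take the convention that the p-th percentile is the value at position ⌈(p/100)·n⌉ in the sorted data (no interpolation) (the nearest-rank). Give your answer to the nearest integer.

117

Sorted: 84, 87, 106, 114, 117, 118, 143, 145, 151, 178, 217, 242, 264, 271, 279, 280, 285, 289, 290, 292.
n = 20.
Position = ⌈25/100 · 20⌉ = ⌈5⌉ = 5.
The value at rank 5 is 117.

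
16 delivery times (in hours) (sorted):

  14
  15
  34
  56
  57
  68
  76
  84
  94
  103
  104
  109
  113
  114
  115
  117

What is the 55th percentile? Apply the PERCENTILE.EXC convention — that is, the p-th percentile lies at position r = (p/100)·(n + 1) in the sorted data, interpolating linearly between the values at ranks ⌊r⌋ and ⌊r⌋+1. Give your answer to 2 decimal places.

97.15

n = 16.
r = (55/100)·(16 + 1) = 9.35.
Rank 9 is 94 and rank 10 is 103.
Interpolate: 94 + 0.35·(103 − 94) = 94 + 0.35·9 = 97.15.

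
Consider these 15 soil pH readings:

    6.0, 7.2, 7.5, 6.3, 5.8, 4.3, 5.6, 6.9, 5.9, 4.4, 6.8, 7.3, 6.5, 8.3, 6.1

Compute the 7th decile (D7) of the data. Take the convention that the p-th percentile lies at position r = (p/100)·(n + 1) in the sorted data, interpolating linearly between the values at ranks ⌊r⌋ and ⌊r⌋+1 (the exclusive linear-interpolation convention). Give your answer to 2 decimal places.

6.96

Sorted: 4.3, 4.4, 5.6, 5.8, 5.9, 6.0, 6.1, 6.3, 6.5, 6.8, 6.9, 7.2, 7.3, 7.5, 8.3.
n = 15.
r = (70/100)·(15 + 1) = 11.2.
Rank 11 is 6.9 and rank 12 is 7.2.
Interpolate: 6.9 + 0.2·(7.2 − 6.9) = 6.9 + 0.2·0.3 = 6.96.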